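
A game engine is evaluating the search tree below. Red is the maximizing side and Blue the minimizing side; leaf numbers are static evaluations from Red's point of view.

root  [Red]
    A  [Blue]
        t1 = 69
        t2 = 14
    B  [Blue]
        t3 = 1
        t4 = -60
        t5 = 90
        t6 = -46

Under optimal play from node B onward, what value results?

B (Blue): min(1, -60, 90, -46) = -60

-60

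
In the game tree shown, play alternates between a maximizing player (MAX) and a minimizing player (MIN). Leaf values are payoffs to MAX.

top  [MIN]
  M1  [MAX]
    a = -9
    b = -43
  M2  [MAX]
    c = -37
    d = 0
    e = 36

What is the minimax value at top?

-9

M1 (MAX): max(-9, -43) = -9
M2 (MAX): max(-37, 0, 36) = 36
top (MIN): min(-9, 36) = -9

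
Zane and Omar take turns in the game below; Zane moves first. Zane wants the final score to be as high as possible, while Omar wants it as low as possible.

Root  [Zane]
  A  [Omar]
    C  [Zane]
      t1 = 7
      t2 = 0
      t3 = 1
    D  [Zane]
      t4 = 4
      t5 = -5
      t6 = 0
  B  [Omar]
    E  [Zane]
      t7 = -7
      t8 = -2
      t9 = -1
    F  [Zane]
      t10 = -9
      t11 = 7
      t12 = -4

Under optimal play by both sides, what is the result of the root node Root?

4

C (Zane): max(7, 0, 1) = 7
D (Zane): max(4, -5, 0) = 4
A (Omar): min(7, 4) = 4
E (Zane): max(-7, -2, -1) = -1
F (Zane): max(-9, 7, -4) = 7
B (Omar): min(-1, 7) = -1
Root (Zane): max(4, -1) = 4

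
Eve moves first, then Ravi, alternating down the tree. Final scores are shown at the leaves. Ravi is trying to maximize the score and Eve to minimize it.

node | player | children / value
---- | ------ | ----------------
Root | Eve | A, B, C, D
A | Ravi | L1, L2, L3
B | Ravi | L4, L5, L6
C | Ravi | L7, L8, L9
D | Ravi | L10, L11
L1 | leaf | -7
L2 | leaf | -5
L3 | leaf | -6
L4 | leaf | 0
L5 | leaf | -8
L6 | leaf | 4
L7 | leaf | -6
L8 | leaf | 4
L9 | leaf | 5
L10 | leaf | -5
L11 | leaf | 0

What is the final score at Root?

-5

A (Ravi): max(-7, -5, -6) = -5
B (Ravi): max(0, -8, 4) = 4
C (Ravi): max(-6, 4, 5) = 5
D (Ravi): max(-5, 0) = 0
Root (Eve): min(-5, 4, 5, 0) = -5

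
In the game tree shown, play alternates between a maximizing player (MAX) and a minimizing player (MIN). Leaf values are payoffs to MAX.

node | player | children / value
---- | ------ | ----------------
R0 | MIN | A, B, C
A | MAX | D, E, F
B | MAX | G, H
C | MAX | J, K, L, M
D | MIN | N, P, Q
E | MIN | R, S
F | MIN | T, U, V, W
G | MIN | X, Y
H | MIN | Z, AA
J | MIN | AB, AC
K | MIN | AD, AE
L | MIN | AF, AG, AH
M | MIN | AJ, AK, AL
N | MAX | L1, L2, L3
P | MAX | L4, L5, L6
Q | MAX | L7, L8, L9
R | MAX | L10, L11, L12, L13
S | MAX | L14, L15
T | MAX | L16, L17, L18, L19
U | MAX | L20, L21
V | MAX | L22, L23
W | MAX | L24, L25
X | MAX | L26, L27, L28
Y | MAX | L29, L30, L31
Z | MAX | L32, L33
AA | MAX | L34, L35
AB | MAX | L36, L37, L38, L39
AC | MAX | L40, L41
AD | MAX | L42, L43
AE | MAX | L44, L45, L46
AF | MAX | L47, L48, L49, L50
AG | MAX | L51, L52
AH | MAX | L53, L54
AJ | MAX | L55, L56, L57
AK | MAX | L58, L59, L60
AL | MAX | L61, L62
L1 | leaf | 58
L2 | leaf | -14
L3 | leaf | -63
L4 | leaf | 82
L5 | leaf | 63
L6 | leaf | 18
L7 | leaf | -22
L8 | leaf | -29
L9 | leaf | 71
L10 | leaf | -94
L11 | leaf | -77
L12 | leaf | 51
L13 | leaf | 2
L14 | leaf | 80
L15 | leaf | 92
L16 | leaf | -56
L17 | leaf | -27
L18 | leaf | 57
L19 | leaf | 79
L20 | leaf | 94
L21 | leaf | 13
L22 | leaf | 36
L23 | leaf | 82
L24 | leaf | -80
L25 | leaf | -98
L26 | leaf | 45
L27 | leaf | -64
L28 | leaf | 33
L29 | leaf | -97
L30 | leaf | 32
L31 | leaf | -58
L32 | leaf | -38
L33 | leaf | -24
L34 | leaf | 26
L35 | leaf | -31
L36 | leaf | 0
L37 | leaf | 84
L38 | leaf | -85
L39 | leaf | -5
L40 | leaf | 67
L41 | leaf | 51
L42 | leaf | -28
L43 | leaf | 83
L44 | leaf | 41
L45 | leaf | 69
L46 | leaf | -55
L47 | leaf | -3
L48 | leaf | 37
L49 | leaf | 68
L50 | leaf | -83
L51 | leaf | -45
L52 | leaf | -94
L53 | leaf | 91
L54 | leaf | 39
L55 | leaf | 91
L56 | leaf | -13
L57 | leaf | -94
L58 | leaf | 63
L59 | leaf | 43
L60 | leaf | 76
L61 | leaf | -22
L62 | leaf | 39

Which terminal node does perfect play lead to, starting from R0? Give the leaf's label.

L30

N (MAX): max(58, -14, -63) = 58
P (MAX): max(82, 63, 18) = 82
Q (MAX): max(-22, -29, 71) = 71
D (MIN): min(58, 82, 71) = 58
R (MAX): max(-94, -77, 51, 2) = 51
S (MAX): max(80, 92) = 92
E (MIN): min(51, 92) = 51
T (MAX): max(-56, -27, 57, 79) = 79
U (MAX): max(94, 13) = 94
V (MAX): max(36, 82) = 82
W (MAX): max(-80, -98) = -80
F (MIN): min(79, 94, 82, -80) = -80
A (MAX): max(58, 51, -80) = 58
X (MAX): max(45, -64, 33) = 45
Y (MAX): max(-97, 32, -58) = 32
G (MIN): min(45, 32) = 32
Z (MAX): max(-38, -24) = -24
AA (MAX): max(26, -31) = 26
H (MIN): min(-24, 26) = -24
B (MAX): max(32, -24) = 32
AB (MAX): max(0, 84, -85, -5) = 84
AC (MAX): max(67, 51) = 67
J (MIN): min(84, 67) = 67
AD (MAX): max(-28, 83) = 83
AE (MAX): max(41, 69, -55) = 69
K (MIN): min(83, 69) = 69
AF (MAX): max(-3, 37, 68, -83) = 68
AG (MAX): max(-45, -94) = -45
AH (MAX): max(91, 39) = 91
L (MIN): min(68, -45, 91) = -45
AJ (MAX): max(91, -13, -94) = 91
AK (MAX): max(63, 43, 76) = 76
AL (MAX): max(-22, 39) = 39
M (MIN): min(91, 76, 39) = 39
C (MAX): max(67, 69, -45, 39) = 69
R0 (MIN): min(58, 32, 69) = 32
At R0, MIN picks B (lowest: 32).
At B, MAX picks G (highest: 32).
At G, MIN picks Y (lowest: 32).
At Y, MAX picks L30 (highest: 32).
Terminal value 32.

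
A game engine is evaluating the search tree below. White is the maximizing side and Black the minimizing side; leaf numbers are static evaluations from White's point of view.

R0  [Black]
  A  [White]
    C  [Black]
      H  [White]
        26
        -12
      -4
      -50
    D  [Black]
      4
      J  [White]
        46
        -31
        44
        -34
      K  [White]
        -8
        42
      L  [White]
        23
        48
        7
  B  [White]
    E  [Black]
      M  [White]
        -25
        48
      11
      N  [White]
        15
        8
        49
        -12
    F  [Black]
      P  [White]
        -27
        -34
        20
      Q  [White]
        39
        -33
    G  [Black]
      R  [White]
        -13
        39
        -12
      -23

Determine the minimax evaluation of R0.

4

H (White): max(26, -12) = 26
C (Black): min(26, -4, -50) = -50
J (White): max(46, -31, 44, -34) = 46
K (White): max(-8, 42) = 42
L (White): max(23, 48, 7) = 48
D (Black): min(4, 46, 42, 48) = 4
A (White): max(-50, 4) = 4
M (White): max(-25, 48) = 48
N (White): max(15, 8, 49, -12) = 49
E (Black): min(48, 11, 49) = 11
P (White): max(-27, -34, 20) = 20
Q (White): max(39, -33) = 39
F (Black): min(20, 39) = 20
R (White): max(-13, 39, -12) = 39
G (Black): min(39, -23) = -23
B (White): max(11, 20, -23) = 20
R0 (Black): min(4, 20) = 4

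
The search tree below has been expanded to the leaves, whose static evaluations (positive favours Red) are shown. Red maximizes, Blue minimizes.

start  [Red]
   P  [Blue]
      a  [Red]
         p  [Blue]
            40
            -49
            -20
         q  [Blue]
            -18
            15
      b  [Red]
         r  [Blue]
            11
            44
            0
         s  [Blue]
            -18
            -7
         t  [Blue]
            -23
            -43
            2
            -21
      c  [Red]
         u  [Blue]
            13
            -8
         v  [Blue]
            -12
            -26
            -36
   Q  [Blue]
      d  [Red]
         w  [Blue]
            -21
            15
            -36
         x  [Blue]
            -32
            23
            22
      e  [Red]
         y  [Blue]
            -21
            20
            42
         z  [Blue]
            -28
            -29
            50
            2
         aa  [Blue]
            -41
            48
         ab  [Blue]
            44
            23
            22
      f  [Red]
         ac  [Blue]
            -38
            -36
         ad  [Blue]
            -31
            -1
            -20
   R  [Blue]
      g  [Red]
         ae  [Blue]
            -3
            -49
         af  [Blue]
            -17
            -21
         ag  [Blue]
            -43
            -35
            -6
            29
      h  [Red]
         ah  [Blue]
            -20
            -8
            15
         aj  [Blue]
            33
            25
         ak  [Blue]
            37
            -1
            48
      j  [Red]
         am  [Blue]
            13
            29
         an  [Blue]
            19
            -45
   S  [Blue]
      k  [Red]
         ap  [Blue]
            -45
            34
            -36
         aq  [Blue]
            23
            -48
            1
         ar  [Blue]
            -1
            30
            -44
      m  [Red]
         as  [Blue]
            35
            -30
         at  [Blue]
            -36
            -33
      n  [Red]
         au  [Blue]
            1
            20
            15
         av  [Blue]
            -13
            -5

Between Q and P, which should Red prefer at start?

P

w (Blue): min(-21, 15, -36) = -36
x (Blue): min(-32, 23, 22) = -32
d (Red): max(-36, -32) = -32
y (Blue): min(-21, 20, 42) = -21
z (Blue): min(-28, -29, 50, 2) = -29
aa (Blue): min(-41, 48) = -41
ab (Blue): min(44, 23, 22) = 22
e (Red): max(-21, -29, -41, 22) = 22
ac (Blue): min(-38, -36) = -38
ad (Blue): min(-31, -1, -20) = -31
f (Red): max(-38, -31) = -31
Q (Blue): min(-32, 22, -31) = -32
p (Blue): min(40, -49, -20) = -49
q (Blue): min(-18, 15) = -18
a (Red): max(-49, -18) = -18
r (Blue): min(11, 44, 0) = 0
s (Blue): min(-18, -7) = -18
t (Blue): min(-23, -43, 2, -21) = -43
b (Red): max(0, -18, -43) = 0
u (Blue): min(13, -8) = -8
v (Blue): min(-12, -26, -36) = -36
c (Red): max(-8, -36) = -8
P (Blue): min(-18, 0, -8) = -18
Red prefers the higher value; Q=-32, P=-18. P is better since -18 > -32.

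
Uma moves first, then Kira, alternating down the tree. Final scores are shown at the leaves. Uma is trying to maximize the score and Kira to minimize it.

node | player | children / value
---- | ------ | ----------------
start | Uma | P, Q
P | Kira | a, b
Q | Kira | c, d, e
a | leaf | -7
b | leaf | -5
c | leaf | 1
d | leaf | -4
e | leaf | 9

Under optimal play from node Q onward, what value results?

-4

Q (Kira): min(1, -4, 9) = -4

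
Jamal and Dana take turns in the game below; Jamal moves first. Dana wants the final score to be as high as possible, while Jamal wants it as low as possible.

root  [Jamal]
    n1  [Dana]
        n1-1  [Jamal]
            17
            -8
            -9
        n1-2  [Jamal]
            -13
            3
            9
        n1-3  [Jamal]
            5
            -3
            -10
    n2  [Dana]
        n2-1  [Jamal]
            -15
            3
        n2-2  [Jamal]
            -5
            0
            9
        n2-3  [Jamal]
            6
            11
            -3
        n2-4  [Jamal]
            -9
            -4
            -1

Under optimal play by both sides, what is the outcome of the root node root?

n1-1 (Jamal): min(17, -8, -9) = -9
n1-2 (Jamal): min(-13, 3, 9) = -13
n1-3 (Jamal): min(5, -3, -10) = -10
n1 (Dana): max(-9, -13, -10) = -9
n2-1 (Jamal): min(-15, 3) = -15
n2-2 (Jamal): min(-5, 0, 9) = -5
n2-3 (Jamal): min(6, 11, -3) = -3
n2-4 (Jamal): min(-9, -4, -1) = -9
n2 (Dana): max(-15, -5, -3, -9) = -3
root (Jamal): min(-9, -3) = -9

-9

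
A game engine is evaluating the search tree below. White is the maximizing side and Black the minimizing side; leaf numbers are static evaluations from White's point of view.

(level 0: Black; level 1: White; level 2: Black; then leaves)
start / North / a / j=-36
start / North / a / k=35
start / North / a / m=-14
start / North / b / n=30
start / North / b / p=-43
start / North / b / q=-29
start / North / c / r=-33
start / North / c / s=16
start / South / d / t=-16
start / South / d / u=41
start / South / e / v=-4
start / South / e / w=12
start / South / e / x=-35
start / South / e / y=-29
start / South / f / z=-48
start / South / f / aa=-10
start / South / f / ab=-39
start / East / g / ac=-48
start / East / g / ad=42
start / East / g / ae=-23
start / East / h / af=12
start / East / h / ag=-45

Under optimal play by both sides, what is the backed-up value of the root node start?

-45

a (Black): min(-36, 35, -14) = -36
b (Black): min(30, -43, -29) = -43
c (Black): min(-33, 16) = -33
North (White): max(-36, -43, -33) = -33
d (Black): min(-16, 41) = -16
e (Black): min(-4, 12, -35, -29) = -35
f (Black): min(-48, -10, -39) = -48
South (White): max(-16, -35, -48) = -16
g (Black): min(-48, 42, -23) = -48
h (Black): min(12, -45) = -45
East (White): max(-48, -45) = -45
start (Black): min(-33, -16, -45) = -45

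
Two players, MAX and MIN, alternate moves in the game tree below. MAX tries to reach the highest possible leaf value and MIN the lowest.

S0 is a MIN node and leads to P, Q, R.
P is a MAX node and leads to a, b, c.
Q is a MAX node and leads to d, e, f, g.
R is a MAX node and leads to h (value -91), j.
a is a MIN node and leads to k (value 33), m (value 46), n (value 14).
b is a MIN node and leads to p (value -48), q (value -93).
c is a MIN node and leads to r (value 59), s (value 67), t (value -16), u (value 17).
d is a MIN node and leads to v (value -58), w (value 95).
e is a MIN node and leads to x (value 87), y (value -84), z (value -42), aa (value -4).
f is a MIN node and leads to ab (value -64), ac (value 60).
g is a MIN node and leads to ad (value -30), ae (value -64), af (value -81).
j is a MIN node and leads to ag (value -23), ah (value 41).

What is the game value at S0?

-58

a (MIN): min(33, 46, 14) = 14
b (MIN): min(-48, -93) = -93
c (MIN): min(59, 67, -16, 17) = -16
P (MAX): max(14, -93, -16) = 14
d (MIN): min(-58, 95) = -58
e (MIN): min(87, -84, -42, -4) = -84
f (MIN): min(-64, 60) = -64
g (MIN): min(-30, -64, -81) = -81
Q (MAX): max(-58, -84, -64, -81) = -58
j (MIN): min(-23, 41) = -23
R (MAX): max(-91, -23) = -23
S0 (MIN): min(14, -58, -23) = -58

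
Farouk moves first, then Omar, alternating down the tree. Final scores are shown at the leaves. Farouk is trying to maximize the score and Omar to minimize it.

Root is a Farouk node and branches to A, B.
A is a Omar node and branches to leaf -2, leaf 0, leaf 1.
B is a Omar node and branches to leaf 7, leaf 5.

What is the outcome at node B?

B (Omar): min(7, 5) = 5

5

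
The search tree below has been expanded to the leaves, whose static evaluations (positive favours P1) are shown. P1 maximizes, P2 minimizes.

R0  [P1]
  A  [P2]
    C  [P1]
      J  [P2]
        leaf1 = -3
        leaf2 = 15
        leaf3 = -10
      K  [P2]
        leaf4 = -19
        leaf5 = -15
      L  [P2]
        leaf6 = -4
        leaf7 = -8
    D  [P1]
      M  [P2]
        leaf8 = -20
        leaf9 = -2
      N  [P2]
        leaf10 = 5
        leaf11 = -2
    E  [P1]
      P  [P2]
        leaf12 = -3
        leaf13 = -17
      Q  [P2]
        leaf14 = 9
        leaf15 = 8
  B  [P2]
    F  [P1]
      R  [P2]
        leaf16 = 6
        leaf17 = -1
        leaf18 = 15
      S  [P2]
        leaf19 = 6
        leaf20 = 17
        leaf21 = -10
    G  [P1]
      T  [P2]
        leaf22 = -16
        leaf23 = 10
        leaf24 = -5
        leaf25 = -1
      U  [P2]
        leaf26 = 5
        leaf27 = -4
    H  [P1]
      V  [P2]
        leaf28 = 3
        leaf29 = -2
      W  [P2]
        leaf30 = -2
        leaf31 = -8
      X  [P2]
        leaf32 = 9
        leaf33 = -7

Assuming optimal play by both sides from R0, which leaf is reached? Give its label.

leaf27

J (P2): min(-3, 15, -10) = -10
K (P2): min(-19, -15) = -19
L (P2): min(-4, -8) = -8
C (P1): max(-10, -19, -8) = -8
M (P2): min(-20, -2) = -20
N (P2): min(5, -2) = -2
D (P1): max(-20, -2) = -2
P (P2): min(-3, -17) = -17
Q (P2): min(9, 8) = 8
E (P1): max(-17, 8) = 8
A (P2): min(-8, -2, 8) = -8
R (P2): min(6, -1, 15) = -1
S (P2): min(6, 17, -10) = -10
F (P1): max(-1, -10) = -1
T (P2): min(-16, 10, -5, -1) = -16
U (P2): min(5, -4) = -4
G (P1): max(-16, -4) = -4
V (P2): min(3, -2) = -2
W (P2): min(-2, -8) = -8
X (P2): min(9, -7) = -7
H (P1): max(-2, -8, -7) = -2
B (P2): min(-1, -4, -2) = -4
R0 (P1): max(-8, -4) = -4
At R0, P1 picks B (highest: -4).
At B, P2 picks G (lowest: -4).
At G, P1 picks U (highest: -4).
At U, P2 picks leaf27 (lowest: -4).
Terminal value -4.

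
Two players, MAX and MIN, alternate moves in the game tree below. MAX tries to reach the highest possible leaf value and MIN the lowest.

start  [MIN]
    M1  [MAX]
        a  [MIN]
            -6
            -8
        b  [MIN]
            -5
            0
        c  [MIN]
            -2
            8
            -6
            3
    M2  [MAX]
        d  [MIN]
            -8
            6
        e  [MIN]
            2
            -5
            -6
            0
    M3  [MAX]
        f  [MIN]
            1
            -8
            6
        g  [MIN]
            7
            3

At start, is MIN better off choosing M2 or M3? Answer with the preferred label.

d (MIN): min(-8, 6) = -8
e (MIN): min(2, -5, -6, 0) = -6
M2 (MAX): max(-8, -6) = -6
f (MIN): min(1, -8, 6) = -8
g (MIN): min(7, 3) = 3
M3 (MAX): max(-8, 3) = 3
MIN prefers the lower value; M2=-6, M3=3. M2 is better since -6 < 3.

M2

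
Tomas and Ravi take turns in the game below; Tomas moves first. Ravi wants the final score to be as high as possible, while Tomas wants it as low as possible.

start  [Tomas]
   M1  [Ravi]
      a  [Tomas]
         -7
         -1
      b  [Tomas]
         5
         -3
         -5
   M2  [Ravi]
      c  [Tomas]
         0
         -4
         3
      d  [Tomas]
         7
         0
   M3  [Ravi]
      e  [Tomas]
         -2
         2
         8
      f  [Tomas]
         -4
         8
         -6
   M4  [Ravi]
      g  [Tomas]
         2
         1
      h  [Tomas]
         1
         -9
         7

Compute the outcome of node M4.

g (Tomas): min(2, 1) = 1
h (Tomas): min(1, -9, 7) = -9
M4 (Ravi): max(1, -9) = 1

1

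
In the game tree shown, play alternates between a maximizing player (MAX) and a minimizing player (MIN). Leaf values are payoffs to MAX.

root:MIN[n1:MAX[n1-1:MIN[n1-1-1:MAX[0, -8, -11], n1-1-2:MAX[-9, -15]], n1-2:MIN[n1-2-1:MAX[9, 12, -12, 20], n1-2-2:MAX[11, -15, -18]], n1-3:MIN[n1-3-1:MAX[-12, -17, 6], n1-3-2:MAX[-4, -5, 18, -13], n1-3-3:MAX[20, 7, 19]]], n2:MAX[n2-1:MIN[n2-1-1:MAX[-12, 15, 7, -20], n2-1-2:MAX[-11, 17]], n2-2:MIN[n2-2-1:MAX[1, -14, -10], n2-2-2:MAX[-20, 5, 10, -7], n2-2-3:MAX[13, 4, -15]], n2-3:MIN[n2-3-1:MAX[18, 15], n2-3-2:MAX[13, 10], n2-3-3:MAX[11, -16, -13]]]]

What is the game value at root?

n1-1-1 (MAX): max(0, -8, -11) = 0
n1-1-2 (MAX): max(-9, -15) = -9
n1-1 (MIN): min(0, -9) = -9
n1-2-1 (MAX): max(9, 12, -12, 20) = 20
n1-2-2 (MAX): max(11, -15, -18) = 11
n1-2 (MIN): min(20, 11) = 11
n1-3-1 (MAX): max(-12, -17, 6) = 6
n1-3-2 (MAX): max(-4, -5, 18, -13) = 18
n1-3-3 (MAX): max(20, 7, 19) = 20
n1-3 (MIN): min(6, 18, 20) = 6
n1 (MAX): max(-9, 11, 6) = 11
n2-1-1 (MAX): max(-12, 15, 7, -20) = 15
n2-1-2 (MAX): max(-11, 17) = 17
n2-1 (MIN): min(15, 17) = 15
n2-2-1 (MAX): max(1, -14, -10) = 1
n2-2-2 (MAX): max(-20, 5, 10, -7) = 10
n2-2-3 (MAX): max(13, 4, -15) = 13
n2-2 (MIN): min(1, 10, 13) = 1
n2-3-1 (MAX): max(18, 15) = 18
n2-3-2 (MAX): max(13, 10) = 13
n2-3-3 (MAX): max(11, -16, -13) = 11
n2-3 (MIN): min(18, 13, 11) = 11
n2 (MAX): max(15, 1, 11) = 15
root (MIN): min(11, 15) = 11

11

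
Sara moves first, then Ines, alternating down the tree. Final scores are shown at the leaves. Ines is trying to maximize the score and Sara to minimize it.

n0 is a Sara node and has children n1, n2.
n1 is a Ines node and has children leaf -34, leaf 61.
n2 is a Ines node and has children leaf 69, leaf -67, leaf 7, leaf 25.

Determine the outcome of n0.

n1 (Ines): max(-34, 61) = 61
n2 (Ines): max(69, -67, 7, 25) = 69
n0 (Sara): min(61, 69) = 61

61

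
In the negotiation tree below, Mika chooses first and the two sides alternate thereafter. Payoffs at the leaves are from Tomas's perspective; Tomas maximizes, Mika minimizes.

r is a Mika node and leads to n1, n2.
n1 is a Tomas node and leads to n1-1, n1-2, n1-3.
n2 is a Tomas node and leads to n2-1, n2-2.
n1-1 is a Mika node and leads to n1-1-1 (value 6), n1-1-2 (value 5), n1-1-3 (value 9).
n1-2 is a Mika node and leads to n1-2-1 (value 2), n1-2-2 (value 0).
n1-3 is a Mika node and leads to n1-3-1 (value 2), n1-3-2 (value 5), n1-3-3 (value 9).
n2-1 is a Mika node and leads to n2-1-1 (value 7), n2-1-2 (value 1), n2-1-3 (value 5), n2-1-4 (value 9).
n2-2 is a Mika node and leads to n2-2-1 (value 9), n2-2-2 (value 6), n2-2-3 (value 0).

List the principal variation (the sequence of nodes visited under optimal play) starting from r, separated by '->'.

n1-1 (Mika): min(6, 5, 9) = 5
n1-2 (Mika): min(2, 0) = 0
n1-3 (Mika): min(2, 5, 9) = 2
n1 (Tomas): max(5, 0, 2) = 5
n2-1 (Mika): min(7, 1, 5, 9) = 1
n2-2 (Mika): min(9, 6, 0) = 0
n2 (Tomas): max(1, 0) = 1
r (Mika): min(5, 1) = 1
At r, Mika picks n2 (lowest: 1).
At n2, Tomas picks n2-1 (highest: 1).
At n2-1, Mika picks n2-1-2 (lowest: 1).
Terminal value 1.

r -> n2 -> n2-1 -> n2-1-2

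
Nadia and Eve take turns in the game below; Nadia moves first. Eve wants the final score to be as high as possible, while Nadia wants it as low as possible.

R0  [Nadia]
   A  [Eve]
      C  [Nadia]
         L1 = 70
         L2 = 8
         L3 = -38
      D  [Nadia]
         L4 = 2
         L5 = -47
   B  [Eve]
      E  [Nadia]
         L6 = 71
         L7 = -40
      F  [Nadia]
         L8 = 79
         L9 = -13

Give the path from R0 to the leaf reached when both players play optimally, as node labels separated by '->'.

R0 -> A -> C -> L3

C (Nadia): min(70, 8, -38) = -38
D (Nadia): min(2, -47) = -47
A (Eve): max(-38, -47) = -38
E (Nadia): min(71, -40) = -40
F (Nadia): min(79, -13) = -13
B (Eve): max(-40, -13) = -13
R0 (Nadia): min(-38, -13) = -38
At R0, Nadia picks A (lowest: -38).
At A, Eve picks C (highest: -38).
At C, Nadia picks L3 (lowest: -38).
Terminal value -38.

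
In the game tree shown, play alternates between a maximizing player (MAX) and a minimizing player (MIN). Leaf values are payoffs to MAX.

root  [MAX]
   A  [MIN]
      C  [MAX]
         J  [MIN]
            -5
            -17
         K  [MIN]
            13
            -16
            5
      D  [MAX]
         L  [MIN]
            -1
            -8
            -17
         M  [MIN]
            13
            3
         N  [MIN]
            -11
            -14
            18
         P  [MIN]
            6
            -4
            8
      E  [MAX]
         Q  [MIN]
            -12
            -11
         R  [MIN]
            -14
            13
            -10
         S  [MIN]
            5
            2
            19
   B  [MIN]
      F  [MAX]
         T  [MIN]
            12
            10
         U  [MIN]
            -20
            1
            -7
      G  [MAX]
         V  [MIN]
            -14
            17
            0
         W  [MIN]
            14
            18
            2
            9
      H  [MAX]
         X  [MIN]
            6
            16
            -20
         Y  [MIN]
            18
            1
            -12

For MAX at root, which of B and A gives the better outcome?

B

T (MIN): min(12, 10) = 10
U (MIN): min(-20, 1, -7) = -20
F (MAX): max(10, -20) = 10
V (MIN): min(-14, 17, 0) = -14
W (MIN): min(14, 18, 2, 9) = 2
G (MAX): max(-14, 2) = 2
X (MIN): min(6, 16, -20) = -20
Y (MIN): min(18, 1, -12) = -12
H (MAX): max(-20, -12) = -12
B (MIN): min(10, 2, -12) = -12
J (MIN): min(-5, -17) = -17
K (MIN): min(13, -16, 5) = -16
C (MAX): max(-17, -16) = -16
L (MIN): min(-1, -8, -17) = -17
M (MIN): min(13, 3) = 3
N (MIN): min(-11, -14, 18) = -14
P (MIN): min(6, -4, 8) = -4
D (MAX): max(-17, 3, -14, -4) = 3
Q (MIN): min(-12, -11) = -12
R (MIN): min(-14, 13, -10) = -14
S (MIN): min(5, 2, 19) = 2
E (MAX): max(-12, -14, 2) = 2
A (MIN): min(-16, 3, 2) = -16
MAX prefers the higher value; B=-12, A=-16. B is better since -12 > -16.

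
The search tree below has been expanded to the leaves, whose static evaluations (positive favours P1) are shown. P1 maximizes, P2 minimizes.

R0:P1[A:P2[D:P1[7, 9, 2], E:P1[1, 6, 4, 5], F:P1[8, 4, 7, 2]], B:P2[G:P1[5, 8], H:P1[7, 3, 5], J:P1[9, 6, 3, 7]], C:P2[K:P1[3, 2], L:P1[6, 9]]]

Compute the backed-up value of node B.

G (P1): max(5, 8) = 8
H (P1): max(7, 3, 5) = 7
J (P1): max(9, 6, 3, 7) = 9
B (P2): min(8, 7, 9) = 7

7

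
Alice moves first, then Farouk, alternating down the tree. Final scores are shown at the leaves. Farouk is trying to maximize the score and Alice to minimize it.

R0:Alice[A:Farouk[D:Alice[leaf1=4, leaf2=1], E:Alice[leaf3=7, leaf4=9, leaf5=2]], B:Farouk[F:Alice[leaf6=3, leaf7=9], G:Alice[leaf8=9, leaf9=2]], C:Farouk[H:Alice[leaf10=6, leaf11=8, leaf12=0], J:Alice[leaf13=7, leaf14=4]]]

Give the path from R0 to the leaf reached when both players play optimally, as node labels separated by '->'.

R0 -> A -> E -> leaf5

D (Alice): min(4, 1) = 1
E (Alice): min(7, 9, 2) = 2
A (Farouk): max(1, 2) = 2
F (Alice): min(3, 9) = 3
G (Alice): min(9, 2) = 2
B (Farouk): max(3, 2) = 3
H (Alice): min(6, 8, 0) = 0
J (Alice): min(7, 4) = 4
C (Farouk): max(0, 4) = 4
R0 (Alice): min(2, 3, 4) = 2
At R0, Alice picks A (lowest: 2).
At A, Farouk picks E (highest: 2).
At E, Alice picks leaf5 (lowest: 2).
Terminal value 2.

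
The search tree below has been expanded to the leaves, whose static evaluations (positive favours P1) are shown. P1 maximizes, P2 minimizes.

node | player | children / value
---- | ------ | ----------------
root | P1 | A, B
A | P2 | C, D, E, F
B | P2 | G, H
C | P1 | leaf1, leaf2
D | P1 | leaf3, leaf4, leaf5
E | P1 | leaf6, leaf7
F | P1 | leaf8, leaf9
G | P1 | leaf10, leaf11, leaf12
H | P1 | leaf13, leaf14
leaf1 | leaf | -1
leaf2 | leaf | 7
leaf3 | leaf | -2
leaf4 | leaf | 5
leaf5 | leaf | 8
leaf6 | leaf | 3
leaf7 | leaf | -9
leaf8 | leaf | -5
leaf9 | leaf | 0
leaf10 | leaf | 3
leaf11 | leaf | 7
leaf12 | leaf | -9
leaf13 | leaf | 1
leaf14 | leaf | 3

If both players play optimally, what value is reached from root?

C (P1): max(-1, 7) = 7
D (P1): max(-2, 5, 8) = 8
E (P1): max(3, -9) = 3
F (P1): max(-5, 0) = 0
A (P2): min(7, 8, 3, 0) = 0
G (P1): max(3, 7, -9) = 7
H (P1): max(1, 3) = 3
B (P2): min(7, 3) = 3
root (P1): max(0, 3) = 3

3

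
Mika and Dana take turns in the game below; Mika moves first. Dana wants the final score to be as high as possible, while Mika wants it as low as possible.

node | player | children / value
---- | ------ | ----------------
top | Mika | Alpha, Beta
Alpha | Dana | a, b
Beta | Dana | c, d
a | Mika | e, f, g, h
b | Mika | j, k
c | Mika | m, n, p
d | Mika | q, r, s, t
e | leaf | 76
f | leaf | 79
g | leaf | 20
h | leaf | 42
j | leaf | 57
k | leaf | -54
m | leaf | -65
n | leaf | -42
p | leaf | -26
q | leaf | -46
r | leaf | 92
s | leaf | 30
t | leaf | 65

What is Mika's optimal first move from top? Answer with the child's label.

a (Mika): min(76, 79, 20, 42) = 20
b (Mika): min(57, -54) = -54
Alpha (Dana): max(20, -54) = 20
c (Mika): min(-65, -42, -26) = -65
d (Mika): min(-46, 92, 30, 65) = -46
Beta (Dana): max(-65, -46) = -46
top (Mika): min(20, -46) = -46
Mika at top wants the lowest of {Alpha=20, Beta=-46}, so chooses Beta.

Beta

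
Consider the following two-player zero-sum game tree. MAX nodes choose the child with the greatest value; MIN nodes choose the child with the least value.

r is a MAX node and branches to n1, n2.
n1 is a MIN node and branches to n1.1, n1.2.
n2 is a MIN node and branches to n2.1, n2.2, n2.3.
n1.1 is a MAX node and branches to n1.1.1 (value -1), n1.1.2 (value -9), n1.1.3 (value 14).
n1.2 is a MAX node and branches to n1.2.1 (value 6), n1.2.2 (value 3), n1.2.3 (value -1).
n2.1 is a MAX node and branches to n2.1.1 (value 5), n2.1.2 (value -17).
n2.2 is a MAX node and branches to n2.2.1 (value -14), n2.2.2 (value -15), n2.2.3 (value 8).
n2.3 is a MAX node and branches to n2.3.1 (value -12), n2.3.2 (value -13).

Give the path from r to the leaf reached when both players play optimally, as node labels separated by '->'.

r -> n1 -> n1.2 -> n1.2.1

n1.1 (MAX): max(-1, -9, 14) = 14
n1.2 (MAX): max(6, 3, -1) = 6
n1 (MIN): min(14, 6) = 6
n2.1 (MAX): max(5, -17) = 5
n2.2 (MAX): max(-14, -15, 8) = 8
n2.3 (MAX): max(-12, -13) = -12
n2 (MIN): min(5, 8, -12) = -12
r (MAX): max(6, -12) = 6
At r, MAX picks n1 (highest: 6).
At n1, MIN picks n1.2 (lowest: 6).
At n1.2, MAX picks n1.2.1 (highest: 6).
Terminal value 6.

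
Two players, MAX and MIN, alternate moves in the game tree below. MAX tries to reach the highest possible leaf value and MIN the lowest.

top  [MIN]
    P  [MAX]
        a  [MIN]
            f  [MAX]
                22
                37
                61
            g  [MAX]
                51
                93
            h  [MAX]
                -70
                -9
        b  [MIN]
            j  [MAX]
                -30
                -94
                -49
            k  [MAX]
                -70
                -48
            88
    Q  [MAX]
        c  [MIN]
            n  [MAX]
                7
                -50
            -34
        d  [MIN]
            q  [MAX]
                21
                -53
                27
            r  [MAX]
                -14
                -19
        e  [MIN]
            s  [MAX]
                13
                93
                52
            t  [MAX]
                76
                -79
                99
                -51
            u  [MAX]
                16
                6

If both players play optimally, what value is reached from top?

f (MAX): max(22, 37, 61) = 61
g (MAX): max(51, 93) = 93
h (MAX): max(-70, -9) = -9
a (MIN): min(61, 93, -9) = -9
j (MAX): max(-30, -94, -49) = -30
k (MAX): max(-70, -48) = -48
b (MIN): min(-30, -48, 88) = -48
P (MAX): max(-9, -48) = -9
n (MAX): max(7, -50) = 7
c (MIN): min(7, -34) = -34
q (MAX): max(21, -53, 27) = 27
r (MAX): max(-14, -19) = -14
d (MIN): min(27, -14) = -14
s (MAX): max(13, 93, 52) = 93
t (MAX): max(76, -79, 99, -51) = 99
u (MAX): max(16, 6) = 16
e (MIN): min(93, 99, 16) = 16
Q (MAX): max(-34, -14, 16) = 16
top (MIN): min(-9, 16) = -9

-9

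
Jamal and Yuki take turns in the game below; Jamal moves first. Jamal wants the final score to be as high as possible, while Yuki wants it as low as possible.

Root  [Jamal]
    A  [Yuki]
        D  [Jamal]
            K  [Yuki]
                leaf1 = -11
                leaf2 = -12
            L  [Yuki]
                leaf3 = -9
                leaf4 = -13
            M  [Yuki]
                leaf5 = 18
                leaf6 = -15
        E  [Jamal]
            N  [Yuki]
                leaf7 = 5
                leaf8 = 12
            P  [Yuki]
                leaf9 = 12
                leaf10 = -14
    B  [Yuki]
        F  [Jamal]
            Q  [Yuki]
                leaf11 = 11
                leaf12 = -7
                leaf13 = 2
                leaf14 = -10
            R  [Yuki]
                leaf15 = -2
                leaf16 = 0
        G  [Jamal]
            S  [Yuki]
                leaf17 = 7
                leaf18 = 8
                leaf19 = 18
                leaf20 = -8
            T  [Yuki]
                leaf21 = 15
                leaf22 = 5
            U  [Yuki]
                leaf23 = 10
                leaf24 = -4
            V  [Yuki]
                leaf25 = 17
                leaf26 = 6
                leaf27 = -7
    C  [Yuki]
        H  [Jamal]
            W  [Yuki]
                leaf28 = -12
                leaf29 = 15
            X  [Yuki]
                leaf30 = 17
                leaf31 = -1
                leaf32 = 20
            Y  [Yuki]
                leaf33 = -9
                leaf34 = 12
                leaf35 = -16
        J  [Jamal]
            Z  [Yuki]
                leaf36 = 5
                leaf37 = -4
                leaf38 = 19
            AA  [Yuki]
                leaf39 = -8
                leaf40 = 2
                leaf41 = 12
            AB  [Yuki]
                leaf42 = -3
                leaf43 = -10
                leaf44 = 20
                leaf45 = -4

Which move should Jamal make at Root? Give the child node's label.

B

K (Yuki): min(-11, -12) = -12
L (Yuki): min(-9, -13) = -13
M (Yuki): min(18, -15) = -15
D (Jamal): max(-12, -13, -15) = -12
N (Yuki): min(5, 12) = 5
P (Yuki): min(12, -14) = -14
E (Jamal): max(5, -14) = 5
A (Yuki): min(-12, 5) = -12
Q (Yuki): min(11, -7, 2, -10) = -10
R (Yuki): min(-2, 0) = -2
F (Jamal): max(-10, -2) = -2
S (Yuki): min(7, 8, 18, -8) = -8
T (Yuki): min(15, 5) = 5
U (Yuki): min(10, -4) = -4
V (Yuki): min(17, 6, -7) = -7
G (Jamal): max(-8, 5, -4, -7) = 5
B (Yuki): min(-2, 5) = -2
W (Yuki): min(-12, 15) = -12
X (Yuki): min(17, -1, 20) = -1
Y (Yuki): min(-9, 12, -16) = -16
H (Jamal): max(-12, -1, -16) = -1
Z (Yuki): min(5, -4, 19) = -4
AA (Yuki): min(-8, 2, 12) = -8
AB (Yuki): min(-3, -10, 20, -4) = -10
J (Jamal): max(-4, -8, -10) = -4
C (Yuki): min(-1, -4) = -4
Root (Jamal): max(-12, -2, -4) = -2
Jamal at Root wants the highest of {A=-12, B=-2, C=-4}, so chooses B.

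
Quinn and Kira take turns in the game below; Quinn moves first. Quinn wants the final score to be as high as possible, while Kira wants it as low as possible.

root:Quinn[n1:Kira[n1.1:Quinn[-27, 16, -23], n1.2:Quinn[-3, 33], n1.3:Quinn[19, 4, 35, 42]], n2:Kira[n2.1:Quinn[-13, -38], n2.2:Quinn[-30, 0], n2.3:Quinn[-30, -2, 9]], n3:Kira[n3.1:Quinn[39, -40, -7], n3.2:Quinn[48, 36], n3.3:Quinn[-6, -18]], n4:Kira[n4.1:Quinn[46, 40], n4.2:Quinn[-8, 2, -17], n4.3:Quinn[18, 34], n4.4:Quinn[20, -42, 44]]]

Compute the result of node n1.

n1.1 (Quinn): max(-27, 16, -23) = 16
n1.2 (Quinn): max(-3, 33) = 33
n1.3 (Quinn): max(19, 4, 35, 42) = 42
n1 (Kira): min(16, 33, 42) = 16

16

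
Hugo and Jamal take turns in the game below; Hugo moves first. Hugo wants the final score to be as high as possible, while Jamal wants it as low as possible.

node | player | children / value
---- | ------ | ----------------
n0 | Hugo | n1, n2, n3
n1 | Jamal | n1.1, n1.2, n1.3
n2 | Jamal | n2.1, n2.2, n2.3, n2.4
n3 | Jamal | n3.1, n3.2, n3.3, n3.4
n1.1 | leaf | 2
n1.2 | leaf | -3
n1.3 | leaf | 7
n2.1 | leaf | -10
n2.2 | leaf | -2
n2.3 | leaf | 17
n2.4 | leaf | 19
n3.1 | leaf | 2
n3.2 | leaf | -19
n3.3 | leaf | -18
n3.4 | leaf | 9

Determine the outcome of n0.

-3

n1 (Jamal): min(2, -3, 7) = -3
n2 (Jamal): min(-10, -2, 17, 19) = -10
n3 (Jamal): min(2, -19, -18, 9) = -19
n0 (Hugo): max(-3, -10, -19) = -3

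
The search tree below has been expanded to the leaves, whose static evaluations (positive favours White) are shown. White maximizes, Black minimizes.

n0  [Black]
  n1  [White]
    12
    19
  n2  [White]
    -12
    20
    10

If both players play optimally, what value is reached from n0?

19

n1 (White): max(12, 19) = 19
n2 (White): max(-12, 20, 10) = 20
n0 (Black): min(19, 20) = 19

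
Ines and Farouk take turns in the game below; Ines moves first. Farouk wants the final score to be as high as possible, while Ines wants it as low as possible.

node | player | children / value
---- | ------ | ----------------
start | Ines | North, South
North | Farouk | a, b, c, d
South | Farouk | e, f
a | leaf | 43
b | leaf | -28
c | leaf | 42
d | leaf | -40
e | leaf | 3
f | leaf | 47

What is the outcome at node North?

North (Farouk): max(43, -28, 42, -40) = 43

43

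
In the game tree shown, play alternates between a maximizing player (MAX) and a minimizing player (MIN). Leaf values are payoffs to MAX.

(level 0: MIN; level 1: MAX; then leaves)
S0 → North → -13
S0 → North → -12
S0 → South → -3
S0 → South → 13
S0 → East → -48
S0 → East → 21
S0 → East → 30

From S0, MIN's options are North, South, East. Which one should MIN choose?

North (MAX): max(-13, -12) = -12
South (MAX): max(-3, 13) = 13
East (MAX): max(-48, 21, 30) = 30
S0 (MIN): min(-12, 13, 30) = -12
MIN at S0 wants the lowest of {North=-12, South=13, East=30}, so chooses North.

North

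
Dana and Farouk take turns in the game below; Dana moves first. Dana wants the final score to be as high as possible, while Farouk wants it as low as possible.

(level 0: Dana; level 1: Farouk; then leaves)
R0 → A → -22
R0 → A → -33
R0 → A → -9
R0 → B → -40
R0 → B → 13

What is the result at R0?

A (Farouk): min(-22, -33, -9) = -33
B (Farouk): min(-40, 13) = -40
R0 (Dana): max(-33, -40) = -33

-33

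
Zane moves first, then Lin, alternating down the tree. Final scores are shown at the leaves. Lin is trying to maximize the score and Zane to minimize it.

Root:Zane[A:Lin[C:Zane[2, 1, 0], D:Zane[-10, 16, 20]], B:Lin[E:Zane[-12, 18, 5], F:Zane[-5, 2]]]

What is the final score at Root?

C (Zane): min(2, 1, 0) = 0
D (Zane): min(-10, 16, 20) = -10
A (Lin): max(0, -10) = 0
E (Zane): min(-12, 18, 5) = -12
F (Zane): min(-5, 2) = -5
B (Lin): max(-12, -5) = -5
Root (Zane): min(0, -5) = -5

-5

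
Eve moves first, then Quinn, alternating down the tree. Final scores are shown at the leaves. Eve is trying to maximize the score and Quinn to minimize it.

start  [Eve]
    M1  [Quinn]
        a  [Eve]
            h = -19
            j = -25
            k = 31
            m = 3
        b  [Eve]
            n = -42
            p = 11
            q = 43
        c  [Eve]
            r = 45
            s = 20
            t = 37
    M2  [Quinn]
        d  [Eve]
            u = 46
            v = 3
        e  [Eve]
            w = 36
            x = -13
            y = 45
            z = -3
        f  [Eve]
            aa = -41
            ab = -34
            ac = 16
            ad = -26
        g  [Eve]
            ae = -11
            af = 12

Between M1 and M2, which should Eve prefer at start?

M1

a (Eve): max(-19, -25, 31, 3) = 31
b (Eve): max(-42, 11, 43) = 43
c (Eve): max(45, 20, 37) = 45
M1 (Quinn): min(31, 43, 45) = 31
d (Eve): max(46, 3) = 46
e (Eve): max(36, -13, 45, -3) = 45
f (Eve): max(-41, -34, 16, -26) = 16
g (Eve): max(-11, 12) = 12
M2 (Quinn): min(46, 45, 16, 12) = 12
Eve prefers the higher value; M1=31, M2=12. M1 is better since 31 > 12.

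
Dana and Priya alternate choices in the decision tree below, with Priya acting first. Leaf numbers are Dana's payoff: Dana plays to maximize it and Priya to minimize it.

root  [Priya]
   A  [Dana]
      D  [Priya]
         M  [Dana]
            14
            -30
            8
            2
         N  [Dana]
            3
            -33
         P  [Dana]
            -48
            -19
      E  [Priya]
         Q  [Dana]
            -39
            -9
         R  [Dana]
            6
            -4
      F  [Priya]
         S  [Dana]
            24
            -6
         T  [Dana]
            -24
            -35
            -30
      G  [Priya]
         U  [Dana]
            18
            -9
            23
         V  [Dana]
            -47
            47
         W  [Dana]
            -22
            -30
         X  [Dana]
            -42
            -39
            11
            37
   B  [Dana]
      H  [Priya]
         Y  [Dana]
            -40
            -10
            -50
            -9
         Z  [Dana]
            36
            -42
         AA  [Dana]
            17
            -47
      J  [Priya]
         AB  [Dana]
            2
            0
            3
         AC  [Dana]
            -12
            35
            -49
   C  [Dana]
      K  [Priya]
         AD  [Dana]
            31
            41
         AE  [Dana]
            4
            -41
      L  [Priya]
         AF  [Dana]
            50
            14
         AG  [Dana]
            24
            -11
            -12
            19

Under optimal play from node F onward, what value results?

-24

S (Dana): max(24, -6) = 24
T (Dana): max(-24, -35, -30) = -24
F (Priya): min(24, -24) = -24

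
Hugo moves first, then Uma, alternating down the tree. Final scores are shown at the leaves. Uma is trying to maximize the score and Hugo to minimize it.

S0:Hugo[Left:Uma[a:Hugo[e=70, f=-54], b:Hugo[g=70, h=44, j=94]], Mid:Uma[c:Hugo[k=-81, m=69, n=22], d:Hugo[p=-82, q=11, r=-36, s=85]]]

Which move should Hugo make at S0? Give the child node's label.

Mid

a (Hugo): min(70, -54) = -54
b (Hugo): min(70, 44, 94) = 44
Left (Uma): max(-54, 44) = 44
c (Hugo): min(-81, 69, 22) = -81
d (Hugo): min(-82, 11, -36, 85) = -82
Mid (Uma): max(-81, -82) = -81
S0 (Hugo): min(44, -81) = -81
Hugo at S0 wants the lowest of {Left=44, Mid=-81}, so chooses Mid.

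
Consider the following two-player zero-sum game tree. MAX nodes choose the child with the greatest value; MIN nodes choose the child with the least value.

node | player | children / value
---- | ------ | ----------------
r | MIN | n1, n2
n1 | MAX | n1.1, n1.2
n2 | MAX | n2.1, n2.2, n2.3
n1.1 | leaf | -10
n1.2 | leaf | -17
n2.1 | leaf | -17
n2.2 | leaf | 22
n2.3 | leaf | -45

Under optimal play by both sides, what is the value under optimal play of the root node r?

-10

n1 (MAX): max(-10, -17) = -10
n2 (MAX): max(-17, 22, -45) = 22
r (MIN): min(-10, 22) = -10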